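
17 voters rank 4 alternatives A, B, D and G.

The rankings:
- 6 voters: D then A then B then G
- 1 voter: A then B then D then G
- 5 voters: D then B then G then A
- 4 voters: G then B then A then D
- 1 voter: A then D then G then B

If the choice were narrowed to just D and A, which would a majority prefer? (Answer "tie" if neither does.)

D

Ballots ranking D above A: 6 + 5 = 11.
Ballots ranking A above D: 17 − 11 = 6.
D wins the head-to-head 11–6.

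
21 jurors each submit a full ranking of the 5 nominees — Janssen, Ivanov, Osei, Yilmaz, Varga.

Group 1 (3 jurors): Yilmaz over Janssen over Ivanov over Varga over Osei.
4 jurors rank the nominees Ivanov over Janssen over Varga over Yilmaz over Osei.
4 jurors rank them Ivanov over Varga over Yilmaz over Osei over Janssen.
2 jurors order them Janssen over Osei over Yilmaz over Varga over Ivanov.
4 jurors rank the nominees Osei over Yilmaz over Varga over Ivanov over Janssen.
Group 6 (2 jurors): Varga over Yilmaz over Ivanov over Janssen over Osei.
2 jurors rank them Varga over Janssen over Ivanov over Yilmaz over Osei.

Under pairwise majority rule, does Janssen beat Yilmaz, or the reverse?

Ballots ranking Janssen above Yilmaz: 4 + 2 + 2 = 8.
Ballots ranking Yilmaz above Janssen: 21 − 8 = 13.
Yilmaz wins the head-to-head 13–8.

Yilmaz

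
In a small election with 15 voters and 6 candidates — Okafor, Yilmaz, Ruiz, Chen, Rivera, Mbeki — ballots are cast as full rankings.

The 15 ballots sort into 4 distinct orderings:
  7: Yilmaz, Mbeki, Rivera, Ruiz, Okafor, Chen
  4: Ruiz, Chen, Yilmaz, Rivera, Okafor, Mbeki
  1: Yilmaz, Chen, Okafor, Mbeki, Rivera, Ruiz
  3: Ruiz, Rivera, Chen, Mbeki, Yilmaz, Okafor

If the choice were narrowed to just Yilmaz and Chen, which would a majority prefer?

Yilmaz

Ballots ranking Yilmaz above Chen: 7 + 1 = 8.
Ballots ranking Chen above Yilmaz: 15 − 8 = 7.
Yilmaz wins the head-to-head 8–7.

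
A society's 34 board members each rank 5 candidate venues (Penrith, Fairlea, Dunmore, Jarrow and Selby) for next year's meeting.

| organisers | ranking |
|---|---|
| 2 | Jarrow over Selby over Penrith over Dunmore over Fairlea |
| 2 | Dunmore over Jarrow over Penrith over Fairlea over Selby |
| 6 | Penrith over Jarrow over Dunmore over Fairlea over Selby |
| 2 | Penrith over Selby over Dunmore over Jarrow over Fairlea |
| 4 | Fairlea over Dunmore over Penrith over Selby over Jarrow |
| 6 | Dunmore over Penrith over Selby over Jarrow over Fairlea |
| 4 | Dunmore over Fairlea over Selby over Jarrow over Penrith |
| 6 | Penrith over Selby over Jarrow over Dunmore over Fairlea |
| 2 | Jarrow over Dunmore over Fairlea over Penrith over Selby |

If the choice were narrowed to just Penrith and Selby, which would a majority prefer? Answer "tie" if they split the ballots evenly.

Penrith

Ballots ranking Penrith above Selby: 2 + 6 + 2 + 4 + 6 + 6 + 2 = 28.
Ballots ranking Selby above Penrith: 34 − 28 = 6.
Penrith wins the head-to-head 28–6.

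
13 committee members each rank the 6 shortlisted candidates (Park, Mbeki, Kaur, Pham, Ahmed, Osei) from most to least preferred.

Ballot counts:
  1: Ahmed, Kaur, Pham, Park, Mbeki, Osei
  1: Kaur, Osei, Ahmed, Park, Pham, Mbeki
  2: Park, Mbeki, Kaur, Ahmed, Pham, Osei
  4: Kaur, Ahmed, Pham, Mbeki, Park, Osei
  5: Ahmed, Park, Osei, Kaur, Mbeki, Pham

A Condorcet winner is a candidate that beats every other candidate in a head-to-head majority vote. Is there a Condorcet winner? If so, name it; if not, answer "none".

Check each pair by majority over 13 ballots:
Park vs Mbeki: Park preferred on 1+1+2+5 = 9 ballots; Park wins 9–4.
Park vs Kaur: Park is ranked higher on 2+5 = 7 ballots, Kaur on 6. Park wins 7–6.
Park vs Pham: Park is ranked higher on 1+2+5 = 8 ballots, Pham on 5. Park wins 8–5.
Park vs Ahmed: Park is ranked higher on 2 ballots, Ahmed on 11. Ahmed wins 11–2.
Park vs Osei: Park is ranked higher on 1+2+4+5 = 12 ballots, Osei on 1. Park wins 12–1.
Mbeki vs Kaur: Mbeki preferred on 2 ballots; Kaur wins 11–2.
Mbeki vs Pham: 2+5 = 7 for Mbeki, 6 for Pham — Mbeki by 7–6.
Mbeki vs Ahmed: 2 to 11, Ahmed.
Mbeki vs Osei: 1+2+4 = 7 for Mbeki, 6 for Osei — Mbeki by 7–6.
Kaur vs Pham: Kaur preferred on 1+1+2+4+5 = 13 ballots; Kaur wins 13–0.
Kaur vs Ahmed: 7 to 6, Kaur.
Kaur vs Osei: Kaur preferred on 1+1+2+4 = 8 ballots; Kaur wins 8–5.
Pham vs Ahmed: Pham preferred on 0 ballots; Ahmed wins 13–0.
Pham vs Osei: 7 to 6, Pham.
Ahmed vs Osei: Ahmed preferred on 1+2+4+5 = 12 ballots; Ahmed wins 12–1.
No candidate is unbeaten: Park loses to Ahmed; Mbeki loses to Park; Kaur loses to Park; Pham loses to Park; Ahmed loses to Kaur; Osei loses to Park. In particular Park → Kaur → Ahmed → Park is a majority cycle — no Condorcet winner exists.

none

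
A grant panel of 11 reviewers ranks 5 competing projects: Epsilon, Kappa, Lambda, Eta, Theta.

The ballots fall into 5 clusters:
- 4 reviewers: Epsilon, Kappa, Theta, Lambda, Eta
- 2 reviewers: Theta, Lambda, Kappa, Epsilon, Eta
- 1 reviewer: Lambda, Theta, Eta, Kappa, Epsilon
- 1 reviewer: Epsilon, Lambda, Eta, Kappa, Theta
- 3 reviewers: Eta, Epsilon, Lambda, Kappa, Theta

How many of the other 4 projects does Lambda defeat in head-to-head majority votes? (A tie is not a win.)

Lambda against each rival (11 reviewers):
Lambda vs Epsilon: Lambda is ranked higher on 2+1 = 3 ballots, Epsilon on 8. Epsilon wins 8–3.
Lambda vs Kappa: 2+1+1+3 = 7 for Lambda, 4 for Kappa — Lambda by 7–4.
Lambda–Eta: Lambda 8–3.
Lambda–Theta: Theta 6–5.
Lambda beats Kappa, Eta; loses to Epsilon, Theta — 2 pairwise wins.

2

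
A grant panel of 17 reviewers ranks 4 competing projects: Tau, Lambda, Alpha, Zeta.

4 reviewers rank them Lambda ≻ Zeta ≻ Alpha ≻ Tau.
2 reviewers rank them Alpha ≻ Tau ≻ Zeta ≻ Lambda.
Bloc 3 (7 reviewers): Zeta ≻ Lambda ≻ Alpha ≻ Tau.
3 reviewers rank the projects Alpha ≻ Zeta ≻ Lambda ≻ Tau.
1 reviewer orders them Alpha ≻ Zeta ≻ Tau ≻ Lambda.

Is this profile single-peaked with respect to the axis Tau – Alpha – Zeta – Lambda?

Axis positions: Tau=1, Alpha=2, Zeta=3, Lambda=4.
Bloc 1 (peak Lambda at position 4): ranking walks positions 4-3-2-1, expanding outward from the peak — single-peaked.
Bloc 2 (peak Alpha at position 2): ranking walks positions 2-1-3-4, expanding outward from the peak — single-peaked.
Bloc 3 (peak Zeta at position 3): ranking walks positions 3-4-2-1, expanding outward from the peak — single-peaked.
Bloc 4 (peak Alpha at position 2): ranking walks positions 2-3-4-1, expanding outward from the peak — single-peaked.
Bloc 5 (peak Alpha at position 2): ranking walks positions 2-3-1-4, expanding outward from the peak — single-peaked.
Every ranking is single-peaked on this axis.

yes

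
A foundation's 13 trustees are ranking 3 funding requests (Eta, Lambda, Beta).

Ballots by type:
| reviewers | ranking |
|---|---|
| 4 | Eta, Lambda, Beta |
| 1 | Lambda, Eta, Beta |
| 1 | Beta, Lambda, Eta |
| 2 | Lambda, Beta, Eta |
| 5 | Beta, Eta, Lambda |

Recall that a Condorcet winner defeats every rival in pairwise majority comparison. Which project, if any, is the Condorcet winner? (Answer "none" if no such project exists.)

Pairwise majorities:
Eta vs Lambda: Eta, 9–4.
Eta–Beta: Beta 8–5.
Lambda vs Beta: Lambda, 7–6.
Each project drops at least one matchup (Eta loses to Beta; Lambda loses to Eta; Beta loses to Lambda); the cycle Eta → Lambda → Beta → Eta rules out a Condorcet winner.

none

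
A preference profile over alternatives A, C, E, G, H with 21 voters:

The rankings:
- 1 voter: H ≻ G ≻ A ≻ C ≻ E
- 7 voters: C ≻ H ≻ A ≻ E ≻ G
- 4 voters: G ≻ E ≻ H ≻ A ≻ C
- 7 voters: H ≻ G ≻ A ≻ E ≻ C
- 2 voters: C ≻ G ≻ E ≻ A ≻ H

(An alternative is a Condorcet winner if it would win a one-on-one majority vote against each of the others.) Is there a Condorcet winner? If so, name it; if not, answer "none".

Pairwise majorities:
A vs C: 12 to 9, A.
A vs E: A wins 15–6.
A vs G: A is ranked higher on 7 ballots, G on 14. G wins 14–7.
A vs H: 2 to 19, H.
C vs E: 10 to 11, E.
C vs G: C is ranked higher on 7+2 = 9 ballots, G on 12. G wins 12–9.
C vs H: H wins 12–9.
E vs G: 7 for E, 14 for G — G by 14–7.
E vs H: H, 15–6.
G vs H: H, 15–6.
Only H has no losses; H is the Condorcet winner.

H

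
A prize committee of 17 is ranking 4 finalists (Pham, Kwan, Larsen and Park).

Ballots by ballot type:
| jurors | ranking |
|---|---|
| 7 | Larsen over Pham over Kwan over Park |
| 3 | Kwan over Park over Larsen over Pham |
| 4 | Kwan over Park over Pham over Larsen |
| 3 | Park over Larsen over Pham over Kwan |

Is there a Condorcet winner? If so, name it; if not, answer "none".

none

Pairwise majorities:
Pham vs Kwan: 7+3 = 10 for Pham, 7 for Kwan — Pham by 10–7.
Pham vs Larsen: Pham preferred on 4 ballots; Larsen wins 13–4.
Pham vs Park: Pham preferred on 7 ballots; Park wins 10–7.
Kwan vs Larsen: Kwan is ranked higher on 3+4 = 7 ballots, Larsen on 10. Larsen wins 10–7.
Kwan vs Park: Kwan preferred on 7+3+4 = 14 ballots; Kwan wins 14–3.
Larsen vs Park: 7 for Larsen, 10 for Park — Park by 10–7.
No nominee is unbeaten: Pham loses to Larsen; Kwan loses to Pham; Larsen loses to Park; Park loses to Kwan. In particular Pham → Kwan → Park → Pham is a majority cycle — no Condorcet winner exists.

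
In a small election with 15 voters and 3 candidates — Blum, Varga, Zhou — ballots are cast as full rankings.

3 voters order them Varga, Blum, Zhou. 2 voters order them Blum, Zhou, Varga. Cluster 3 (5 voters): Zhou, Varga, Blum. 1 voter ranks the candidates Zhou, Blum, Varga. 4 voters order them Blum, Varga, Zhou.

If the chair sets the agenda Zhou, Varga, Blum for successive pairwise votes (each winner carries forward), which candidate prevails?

Blum

Round 1: Zhou vs Varga — 8–7, Zhou advances.
Round 2: Zhou vs Blum — 6–9, Blum advances.
Blum survives the agenda.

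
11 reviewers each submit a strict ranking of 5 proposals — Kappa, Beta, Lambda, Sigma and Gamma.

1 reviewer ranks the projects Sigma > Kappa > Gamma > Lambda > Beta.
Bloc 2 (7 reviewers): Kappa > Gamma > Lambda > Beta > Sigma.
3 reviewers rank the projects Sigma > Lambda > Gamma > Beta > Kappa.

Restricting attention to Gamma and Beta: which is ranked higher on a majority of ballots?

Gamma

Ballots ranking Gamma above Beta: 1 + 7 + 3 = 11.
Ballots ranking Beta above Gamma: 11 − 11 = 0.
Gamma wins the head-to-head 11–0.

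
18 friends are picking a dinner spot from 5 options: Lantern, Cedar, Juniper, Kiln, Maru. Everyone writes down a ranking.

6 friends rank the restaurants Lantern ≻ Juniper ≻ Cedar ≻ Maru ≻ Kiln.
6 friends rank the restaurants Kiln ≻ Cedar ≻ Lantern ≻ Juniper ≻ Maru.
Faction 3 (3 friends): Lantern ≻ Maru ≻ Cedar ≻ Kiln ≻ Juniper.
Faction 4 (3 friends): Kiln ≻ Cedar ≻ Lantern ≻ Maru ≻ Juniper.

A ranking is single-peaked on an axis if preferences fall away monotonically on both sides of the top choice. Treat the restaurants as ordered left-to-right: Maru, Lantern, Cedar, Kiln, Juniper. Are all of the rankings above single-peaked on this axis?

no

Axis positions: Maru=1, Lantern=2, Cedar=3, Kiln=4, Juniper=5.
Faction 1: ranking walks positions 2-5-3-1-4; Juniper is ranked above Cedar even though Cedar lies between Juniper and the peak Lantern on the axis — preferences dip and rise again. Not single-peaked.
Faction 2 (peak Kiln at position 4): ranking walks positions 4-3-2-5-1, expanding outward from the peak — single-peaked.
Faction 3 (peak Lantern at position 2): ranking walks positions 2-1-3-4-5, expanding outward from the peak — single-peaked.
Faction 4 (peak Kiln at position 4): ranking walks positions 4-3-2-1-5, expanding outward from the peak — single-peaked.
Faction 1 violates single-peakedness, so the profile is not single-peaked on this axis.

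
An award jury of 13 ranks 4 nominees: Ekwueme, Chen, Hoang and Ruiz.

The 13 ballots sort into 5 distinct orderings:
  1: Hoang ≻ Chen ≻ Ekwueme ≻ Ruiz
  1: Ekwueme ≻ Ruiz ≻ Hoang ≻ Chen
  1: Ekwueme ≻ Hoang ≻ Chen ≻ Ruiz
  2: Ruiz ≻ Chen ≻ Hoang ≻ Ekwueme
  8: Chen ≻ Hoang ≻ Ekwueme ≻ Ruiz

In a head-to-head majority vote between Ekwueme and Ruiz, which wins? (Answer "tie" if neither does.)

Ballots ranking Ekwueme above Ruiz: 1 + 1 + 1 + 8 = 11.
Ballots ranking Ruiz above Ekwueme: 13 − 11 = 2.
Ekwueme wins the head-to-head 11–2.

Ekwueme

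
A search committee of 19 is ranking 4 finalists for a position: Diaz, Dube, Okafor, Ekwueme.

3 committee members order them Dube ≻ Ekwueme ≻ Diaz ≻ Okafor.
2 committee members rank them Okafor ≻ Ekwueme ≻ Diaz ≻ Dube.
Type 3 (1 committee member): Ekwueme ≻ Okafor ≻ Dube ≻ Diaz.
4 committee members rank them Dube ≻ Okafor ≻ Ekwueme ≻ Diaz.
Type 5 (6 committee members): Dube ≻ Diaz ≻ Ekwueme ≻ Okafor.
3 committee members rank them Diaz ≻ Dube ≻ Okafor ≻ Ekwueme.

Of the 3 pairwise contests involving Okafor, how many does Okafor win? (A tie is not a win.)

Okafor against each rival (19 committee members):
Okafor vs Diaz: Okafor is ranked higher on 2+1+4 = 7 ballots, Diaz on 12. Diaz wins 12–7.
Okafor vs Dube: Dube, 16–3.
Okafor vs Ekwueme: Ekwueme, 10–9.
Okafor beats no one; loses to Diaz, Dube, Ekwueme — 0 pairwise wins.

0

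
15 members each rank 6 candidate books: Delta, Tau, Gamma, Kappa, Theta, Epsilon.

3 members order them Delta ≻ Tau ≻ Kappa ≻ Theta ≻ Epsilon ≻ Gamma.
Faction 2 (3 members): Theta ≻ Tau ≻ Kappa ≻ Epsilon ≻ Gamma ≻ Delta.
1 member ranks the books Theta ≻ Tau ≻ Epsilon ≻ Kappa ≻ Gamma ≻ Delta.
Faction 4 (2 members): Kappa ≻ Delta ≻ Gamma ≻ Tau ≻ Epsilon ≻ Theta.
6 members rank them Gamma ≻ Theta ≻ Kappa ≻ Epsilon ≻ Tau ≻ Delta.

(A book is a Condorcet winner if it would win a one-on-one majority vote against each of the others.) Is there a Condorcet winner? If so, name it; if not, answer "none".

Head-to-head results (15 members):
Delta vs Tau: 5 to 10, Tau.
Delta vs Gamma: 5 to 10, Gamma.
Delta vs Kappa: Delta is ranked higher on 3 ballots, Kappa on 12. Kappa wins 12–3.
Delta vs Theta: 3+2 = 5 for Delta, 10 for Theta — Theta by 10–5.
Delta vs Epsilon: 3+2 = 5 for Delta, 10 for Epsilon — Epsilon by 10–5.
Tau vs Gamma: Tau preferred on 3+3+1 = 7 ballots; Gamma wins 8–7.
Tau vs Kappa: 3+3+1 = 7 for Tau, 8 for Kappa — Kappa by 8–7.
Tau vs Theta: Tau preferred on 3+2 = 5 ballots; Theta wins 10–5.
Tau vs Epsilon: 3+3+1+2 = 9 for Tau, 6 for Epsilon — Tau by 9–6.
Gamma vs Kappa: 6 to 9, Kappa.
Gamma vs Theta: 8 to 7, Gamma.
Gamma vs Epsilon: 2+6 = 8 for Gamma, 7 for Epsilon — Gamma by 8–7.
Kappa vs Theta: 3+2 = 5 for Kappa, 10 for Theta — Theta by 10–5.
Kappa vs Epsilon: 3+3+2+6 = 14 for Kappa, 1 for Epsilon — Kappa by 14–1.
Theta vs Epsilon: 3+3+1+6 = 13 for Theta, 2 for Epsilon — Theta by 13–2.
No book is unbeaten: Delta loses to Tau; Tau loses to Gamma; Gamma loses to Kappa; Kappa loses to Theta; Theta loses to Gamma; Epsilon loses to Tau. In particular Gamma beats Theta beats Kappa beats Gamma is a majority cycle — no Condorcet winner exists.

none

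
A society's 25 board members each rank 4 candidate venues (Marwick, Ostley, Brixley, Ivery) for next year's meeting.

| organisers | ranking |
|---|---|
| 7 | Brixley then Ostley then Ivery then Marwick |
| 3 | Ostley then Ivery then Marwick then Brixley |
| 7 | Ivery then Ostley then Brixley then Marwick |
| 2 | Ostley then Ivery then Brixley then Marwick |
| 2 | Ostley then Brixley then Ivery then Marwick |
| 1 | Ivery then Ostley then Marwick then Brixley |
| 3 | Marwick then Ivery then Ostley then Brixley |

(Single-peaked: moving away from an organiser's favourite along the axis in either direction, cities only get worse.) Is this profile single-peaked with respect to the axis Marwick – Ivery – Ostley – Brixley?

Axis positions: Marwick=1, Ivery=2, Ostley=3, Brixley=4.
Ballot type 1 (peak Brixley at position 4): ranking walks positions 4-3-2-1, expanding outward from the peak — single-peaked.
Ballot type 2 (peak Ostley at position 3): ranking walks positions 3-2-1-4, expanding outward from the peak — single-peaked.
Ballot type 3 (peak Ivery at position 2): ranking walks positions 2-3-4-1, expanding outward from the peak — single-peaked.
Ballot type 4 (peak Ostley at position 3): ranking walks positions 3-2-4-1, expanding outward from the peak — single-peaked.
Ballot type 5 (peak Ostley at position 3): ranking walks positions 3-4-2-1, expanding outward from the peak — single-peaked.
Ballot type 6 (peak Ivery at position 2): ranking walks positions 2-3-1-4, expanding outward from the peak — single-peaked.
Ballot type 7 (peak Marwick at position 1): ranking walks positions 1-2-3-4, expanding outward from the peak — single-peaked.
Every ranking is single-peaked on this axis.

yes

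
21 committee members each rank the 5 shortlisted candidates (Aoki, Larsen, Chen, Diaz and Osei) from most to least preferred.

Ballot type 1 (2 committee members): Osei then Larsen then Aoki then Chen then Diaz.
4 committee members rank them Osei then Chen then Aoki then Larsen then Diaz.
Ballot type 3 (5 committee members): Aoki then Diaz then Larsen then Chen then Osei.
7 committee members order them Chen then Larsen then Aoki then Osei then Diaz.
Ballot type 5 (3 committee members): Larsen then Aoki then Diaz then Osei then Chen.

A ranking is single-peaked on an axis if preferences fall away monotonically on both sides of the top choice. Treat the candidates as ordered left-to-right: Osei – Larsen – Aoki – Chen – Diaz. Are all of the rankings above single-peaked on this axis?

no

Axis positions: Osei=1, Larsen=2, Aoki=3, Chen=4, Diaz=5.
Ballot type 1 (peak Osei at position 1): ranking walks positions 1-2-3-4-5, expanding outward from the peak — single-peaked.
Ballot type 2: ranking walks positions 1-4-3-2-5; Chen is ranked above Larsen even though Larsen lies between Chen and the peak Osei on the axis — preferences dip and rise again. Not single-peaked.
Ballot type 3: ranking walks positions 3-5-2-4-1; Diaz is ranked above Chen even though Chen lies between Diaz and the peak Aoki on the axis — preferences dip and rise again. Not single-peaked.
Ballot type 4: ranking walks positions 4-2-3-1-5; Larsen is ranked above Aoki even though Aoki lies between Larsen and the peak Chen on the axis — preferences dip and rise again. Not single-peaked.
Ballot type 5: ranking walks positions 2-3-5-1-4; Diaz is ranked above Chen even though Chen lies between Diaz and the peak Larsen on the axis — preferences dip and rise again. Not single-peaked.
Ballot type 2 violates single-peakedness, so the profile is not single-peaked on this axis.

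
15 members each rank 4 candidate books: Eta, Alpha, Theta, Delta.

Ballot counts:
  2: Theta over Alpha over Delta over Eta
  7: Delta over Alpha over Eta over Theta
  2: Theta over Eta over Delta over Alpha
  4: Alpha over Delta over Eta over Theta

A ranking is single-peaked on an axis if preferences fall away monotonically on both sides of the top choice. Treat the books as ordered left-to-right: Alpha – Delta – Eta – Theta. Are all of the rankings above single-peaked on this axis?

Axis positions: Alpha=1, Delta=2, Eta=3, Theta=4.
Faction 1: ranking walks positions 4-1-2-3; Alpha is ranked above Eta even though Eta lies between Alpha and the peak Theta on the axis — preferences dip and rise again. Not single-peaked.
Faction 2 (peak Delta at position 2): ranking walks positions 2-1-3-4, expanding outward from the peak — single-peaked.
Faction 3 (peak Theta at position 4): ranking walks positions 4-3-2-1, expanding outward from the peak — single-peaked.
Faction 4 (peak Alpha at position 1): ranking walks positions 1-2-3-4, expanding outward from the peak — single-peaked.
Faction 1 violates single-peakedness, so the profile is not single-peaked on this axis.

no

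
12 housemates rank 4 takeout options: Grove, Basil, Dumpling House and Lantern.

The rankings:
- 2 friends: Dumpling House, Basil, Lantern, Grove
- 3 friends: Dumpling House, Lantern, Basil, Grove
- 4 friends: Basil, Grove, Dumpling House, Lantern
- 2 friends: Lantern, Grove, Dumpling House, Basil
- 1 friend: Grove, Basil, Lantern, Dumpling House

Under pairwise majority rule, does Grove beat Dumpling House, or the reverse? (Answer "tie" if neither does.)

Ballots ranking Grove above Dumpling House: 4 + 2 + 1 = 7.
Ballots ranking Dumpling House above Grove: 12 − 7 = 5.
Grove wins the head-to-head 7–5.

Grove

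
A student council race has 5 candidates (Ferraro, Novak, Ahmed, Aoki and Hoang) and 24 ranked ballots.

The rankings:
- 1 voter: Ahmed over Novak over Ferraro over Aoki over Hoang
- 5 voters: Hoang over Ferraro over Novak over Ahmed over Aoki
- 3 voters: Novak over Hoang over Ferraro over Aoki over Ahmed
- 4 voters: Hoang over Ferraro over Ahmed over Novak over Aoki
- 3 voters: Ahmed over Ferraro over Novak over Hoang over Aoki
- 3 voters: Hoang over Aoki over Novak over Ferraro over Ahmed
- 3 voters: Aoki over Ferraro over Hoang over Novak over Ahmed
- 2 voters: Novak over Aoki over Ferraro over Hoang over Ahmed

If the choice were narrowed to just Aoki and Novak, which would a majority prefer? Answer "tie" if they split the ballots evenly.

Ballots ranking Aoki above Novak: 3 + 3 = 6.
Ballots ranking Novak above Aoki: 24 − 6 = 18.
Novak wins the head-to-head 18–6.

Novak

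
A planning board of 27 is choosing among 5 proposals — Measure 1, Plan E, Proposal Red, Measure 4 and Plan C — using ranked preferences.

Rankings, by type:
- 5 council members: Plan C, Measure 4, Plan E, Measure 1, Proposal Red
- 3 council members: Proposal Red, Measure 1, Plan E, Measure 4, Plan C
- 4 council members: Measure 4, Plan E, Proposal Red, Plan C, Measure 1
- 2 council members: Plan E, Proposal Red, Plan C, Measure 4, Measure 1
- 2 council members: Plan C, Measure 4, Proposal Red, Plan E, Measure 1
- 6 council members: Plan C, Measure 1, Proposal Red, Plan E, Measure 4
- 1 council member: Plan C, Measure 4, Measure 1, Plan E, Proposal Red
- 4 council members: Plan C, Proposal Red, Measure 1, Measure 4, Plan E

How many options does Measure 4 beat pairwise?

Measure 4 against each rival (27 council members):
Measure 4 vs Measure 1: Measure 4 is ranked higher on 5+4+2+2+1 = 14 ballots, Measure 1 on 13. Measure 4 wins 14–13.
Measure 4 vs Plan E: Measure 4 is ranked higher on 5+4+2+1+4 = 16 ballots, Plan E on 11. Measure 4 wins 16–11.
Measure 4–Proposal Red: Proposal Red 15–12.
Measure 4 vs Plan C: 3+4 = 7 for Measure 4, 20 for Plan C — Plan C by 20–7.
Measure 4 beats Measure 1, Plan E; loses to Proposal Red, Plan C — 2 pairwise wins.

2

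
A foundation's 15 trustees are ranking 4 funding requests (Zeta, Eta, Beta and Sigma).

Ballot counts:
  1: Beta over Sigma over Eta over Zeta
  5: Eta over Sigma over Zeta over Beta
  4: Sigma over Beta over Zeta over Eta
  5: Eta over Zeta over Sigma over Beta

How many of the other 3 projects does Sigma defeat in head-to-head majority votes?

Sigma against each rival (15 reviewers):
Sigma vs Zeta: Sigma preferred on 1+5+4 = 10 ballots; Sigma wins 10–5.
Sigma vs Eta: 1+4 = 5 for Sigma, 10 for Eta — Eta by 10–5.
Sigma vs Beta: Sigma, 14–1.
Sigma beats Zeta, Beta; loses to Eta — 2 pairwise wins.

2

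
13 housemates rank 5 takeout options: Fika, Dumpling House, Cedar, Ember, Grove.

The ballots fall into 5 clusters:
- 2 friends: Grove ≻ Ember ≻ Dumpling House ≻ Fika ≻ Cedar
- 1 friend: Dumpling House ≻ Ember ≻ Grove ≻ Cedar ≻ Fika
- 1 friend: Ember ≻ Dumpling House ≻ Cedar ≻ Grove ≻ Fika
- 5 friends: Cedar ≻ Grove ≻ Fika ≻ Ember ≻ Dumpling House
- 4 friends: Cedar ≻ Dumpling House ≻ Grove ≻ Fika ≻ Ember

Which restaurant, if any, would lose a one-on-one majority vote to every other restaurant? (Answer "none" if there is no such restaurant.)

none

Head-to-head results (13 friends):
Fika vs Dumpling House: 5 to 8, Dumpling House.
Fika vs Cedar: 2 to 11, Cedar.
Fika vs Ember: Fika preferred on 5+4 = 9 ballots; Fika wins 9–4.
Fika vs Grove: Grove, 13–0.
Dumpling House vs Cedar: Dumpling House preferred on 2+1+1 = 4 ballots; Cedar wins 9–4.
Dumpling House vs Ember: Ember, 8–5.
Dumpling House vs Grove: 1+1+4 = 6 for Dumpling House, 7 for Grove — Grove by 7–6.
Cedar vs Ember: 9 to 4, Cedar.
Cedar vs Grove: Cedar is ranked higher on 1+5+4 = 10 ballots, Grove on 3. Cedar wins 10–3.
Ember vs Grove: Ember preferred on 1+1 = 2 ballots; Grove wins 11–2.
No restaurant is winless: Fika beats Ember; Dumpling House beats Fika; Cedar beats Fika; Ember beats Dumpling House; Grove beats Fika. There is no Condorcet loser.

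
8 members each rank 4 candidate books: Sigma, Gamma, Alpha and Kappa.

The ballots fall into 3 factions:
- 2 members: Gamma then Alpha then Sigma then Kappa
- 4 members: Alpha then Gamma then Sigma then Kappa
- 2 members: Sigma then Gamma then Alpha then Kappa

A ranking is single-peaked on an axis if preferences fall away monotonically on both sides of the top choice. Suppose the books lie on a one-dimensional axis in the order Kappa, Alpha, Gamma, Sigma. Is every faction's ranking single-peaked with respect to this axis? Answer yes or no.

Axis positions: Kappa=1, Alpha=2, Gamma=3, Sigma=4.
Faction 1 (peak Gamma at position 3): ranking walks positions 3-2-4-1, expanding outward from the peak — single-peaked.
Faction 2 (peak Alpha at position 2): ranking walks positions 2-3-4-1, expanding outward from the peak — single-peaked.
Faction 3 (peak Sigma at position 4): ranking walks positions 4-3-2-1, expanding outward from the peak — single-peaked.
Every ranking is single-peaked on this axis.

yes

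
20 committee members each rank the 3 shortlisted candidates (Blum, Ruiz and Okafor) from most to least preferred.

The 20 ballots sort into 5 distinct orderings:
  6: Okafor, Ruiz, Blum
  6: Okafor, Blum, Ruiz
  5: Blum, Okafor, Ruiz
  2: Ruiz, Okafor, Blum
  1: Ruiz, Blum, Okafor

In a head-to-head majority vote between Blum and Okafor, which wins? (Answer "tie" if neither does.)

Ballots ranking Blum above Okafor: 5 + 1 = 6.
Ballots ranking Okafor above Blum: 20 − 6 = 14.
Okafor wins the head-to-head 14–6.

Okafor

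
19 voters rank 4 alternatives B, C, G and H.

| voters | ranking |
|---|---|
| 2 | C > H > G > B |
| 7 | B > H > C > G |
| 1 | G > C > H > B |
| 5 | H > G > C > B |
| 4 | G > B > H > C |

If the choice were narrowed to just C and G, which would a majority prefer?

Ballots ranking C above G: 2 + 7 = 9.
Ballots ranking G above C: 19 − 9 = 10.
G wins the head-to-head 10–9.

G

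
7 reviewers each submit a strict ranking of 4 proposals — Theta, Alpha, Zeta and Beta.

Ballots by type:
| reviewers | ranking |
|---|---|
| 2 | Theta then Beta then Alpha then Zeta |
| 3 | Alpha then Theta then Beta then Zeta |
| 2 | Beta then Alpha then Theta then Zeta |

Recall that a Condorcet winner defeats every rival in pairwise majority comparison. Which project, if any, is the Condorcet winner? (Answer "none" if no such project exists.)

none

Check each pair by majority over 7 ballots:
Theta vs Alpha: Alpha wins 5–2.
Theta–Zeta: Theta 7–0.
Theta vs Beta: Theta wins 5–2.
Alpha vs Zeta: Alpha wins 7–0.
Alpha–Beta: Beta 4–3.
Zeta–Beta: Beta 7–0.
No project is unbeaten: Theta loses to Alpha; Alpha loses to Beta; Zeta loses to Theta; Beta loses to Theta. In particular Theta beats Beta beats Alpha beats Theta is a majority cycle — no Condorcet winner exists.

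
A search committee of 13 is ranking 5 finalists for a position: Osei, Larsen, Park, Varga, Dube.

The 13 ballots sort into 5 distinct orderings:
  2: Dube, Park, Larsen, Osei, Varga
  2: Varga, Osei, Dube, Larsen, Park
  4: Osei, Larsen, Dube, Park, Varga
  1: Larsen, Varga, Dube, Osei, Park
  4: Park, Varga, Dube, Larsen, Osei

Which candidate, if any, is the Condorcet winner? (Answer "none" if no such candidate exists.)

none

Pairwise majorities:
Osei–Larsen: Larsen 7–6.
Osei vs Park: 2+4+1 = 7 for Osei, 6 for Park — Osei by 7–6.
Osei vs Varga: Varga, 7–6.
Osei–Dube: Dube 7–6.
Larsen–Park: Larsen 7–6.
Larsen–Varga: Larsen 7–6.
Larsen vs Dube: Larsen is ranked higher on 4+1 = 5 ballots, Dube on 8. Dube wins 8–5.
Park vs Varga: Park preferred on 2+4+4 = 10 ballots; Park wins 10–3.
Park vs Dube: Dube wins 9–4.
Varga vs Dube: Varga, 7–6.
Each candidate drops at least one matchup (Osei loses to Larsen; Larsen loses to Dube; Park loses to Osei; Varga loses to Larsen; Dube loses to Varga); the cycle Osei beats Park beats Varga beats Osei rules out a Condorcet winner.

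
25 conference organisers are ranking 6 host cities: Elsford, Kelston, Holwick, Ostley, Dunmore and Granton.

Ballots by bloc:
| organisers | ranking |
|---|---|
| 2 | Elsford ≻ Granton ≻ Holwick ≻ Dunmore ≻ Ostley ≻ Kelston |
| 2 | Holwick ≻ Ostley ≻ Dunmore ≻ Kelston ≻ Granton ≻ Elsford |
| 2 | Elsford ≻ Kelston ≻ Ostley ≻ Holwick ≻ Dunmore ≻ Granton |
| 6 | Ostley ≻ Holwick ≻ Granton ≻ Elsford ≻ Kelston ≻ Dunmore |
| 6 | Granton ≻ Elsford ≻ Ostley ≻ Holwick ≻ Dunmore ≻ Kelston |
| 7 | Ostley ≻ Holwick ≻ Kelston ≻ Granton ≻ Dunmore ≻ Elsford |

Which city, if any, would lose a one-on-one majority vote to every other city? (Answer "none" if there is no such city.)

Pairwise majorities:
Elsford vs Kelston: 2+2+6+6 = 16 for Elsford, 9 for Kelston — Elsford by 16–9.
Elsford vs Holwick: Holwick wins 15–10.
Elsford vs Ostley: Ostley, 15–10.
Elsford vs Dunmore: Elsford wins 16–9.
Elsford vs Granton: 2+2 = 4 for Elsford, 21 for Granton — Granton by 21–4.
Kelston vs Holwick: Holwick wins 23–2.
Kelston vs Ostley: 2 to 23, Ostley.
Kelston vs Dunmore: Kelston wins 15–10.
Kelston vs Granton: Granton wins 14–11.
Holwick vs Ostley: Holwick is ranked higher on 2+2 = 4 ballots, Ostley on 21. Ostley wins 21–4.
Holwick vs Dunmore: 2+2+2+6+6+7 = 25 for Holwick, 0 for Dunmore — Holwick by 25–0.
Holwick vs Granton: 17 to 8, Holwick.
Ostley vs Dunmore: Ostley preferred on 2+2+6+6+7 = 23 ballots; Ostley wins 23–2.
Ostley vs Granton: Ostley, 17–8.
Dunmore–Granton: Granton 21–4.
Dunmore is beaten in every head-to-head and is the Condorcet loser.

Dunmore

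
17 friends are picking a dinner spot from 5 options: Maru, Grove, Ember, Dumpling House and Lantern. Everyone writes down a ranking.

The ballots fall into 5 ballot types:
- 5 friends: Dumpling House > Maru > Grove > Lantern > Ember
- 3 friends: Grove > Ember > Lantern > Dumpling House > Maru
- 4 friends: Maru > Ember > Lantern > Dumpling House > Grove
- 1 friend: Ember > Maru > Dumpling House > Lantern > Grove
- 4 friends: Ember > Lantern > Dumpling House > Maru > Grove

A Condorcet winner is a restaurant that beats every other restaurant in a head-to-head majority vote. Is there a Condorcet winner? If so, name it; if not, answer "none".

Check each pair by majority over 17 ballots:
Maru vs Grove: Maru is ranked higher on 5+4+1+4 = 14 ballots, Grove on 3. Maru wins 14–3.
Maru–Ember: Maru 9–8.
Maru–Dumpling House: Dumpling House 12–5.
Maru vs Lantern: 10 to 7, Maru.
Grove vs Ember: Ember, 9–8.
Grove vs Dumpling House: Dumpling House, 14–3.
Grove vs Lantern: Grove preferred on 5+3 = 8 ballots; Lantern wins 9–8.
Ember vs Dumpling House: Ember is ranked higher on 3+4+1+4 = 12 ballots, Dumpling House on 5. Ember wins 12–5.
Ember–Lantern: Ember 12–5.
Dumpling House vs Lantern: Dumpling House preferred on 5+1 = 6 ballots; Lantern wins 11–6.
Each restaurant drops at least one matchup (Maru loses to Dumpling House; Grove loses to Maru; Ember loses to Maru; Dumpling House loses to Ember; Lantern loses to Maru); the cycle Maru beats Ember beats Dumpling House beats Maru rules out a Condorcet winner.

none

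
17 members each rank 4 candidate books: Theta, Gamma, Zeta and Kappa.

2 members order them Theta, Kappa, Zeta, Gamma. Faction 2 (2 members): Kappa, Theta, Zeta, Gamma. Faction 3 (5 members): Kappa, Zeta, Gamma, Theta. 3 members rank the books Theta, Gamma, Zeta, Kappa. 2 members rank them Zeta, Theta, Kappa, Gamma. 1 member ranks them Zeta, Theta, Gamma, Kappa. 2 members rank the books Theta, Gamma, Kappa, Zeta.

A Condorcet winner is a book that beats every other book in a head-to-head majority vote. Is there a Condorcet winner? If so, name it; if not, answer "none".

Theta

Head-to-head results (17 members):
Theta vs Gamma: 12 to 5, Theta.
Theta vs Zeta: 9 to 8, Theta.
Theta vs Kappa: 2+3+2+1+2 = 10 for Theta, 7 for Kappa — Theta by 10–7.
Gamma vs Zeta: Gamma preferred on 3+2 = 5 ballots; Zeta wins 12–5.
Gamma vs Kappa: 6 to 11, Kappa.
Zeta vs Kappa: 6 to 11, Kappa.
Theta beats each of Gamma, Zeta, Kappa — Theta is the Condorcet winner.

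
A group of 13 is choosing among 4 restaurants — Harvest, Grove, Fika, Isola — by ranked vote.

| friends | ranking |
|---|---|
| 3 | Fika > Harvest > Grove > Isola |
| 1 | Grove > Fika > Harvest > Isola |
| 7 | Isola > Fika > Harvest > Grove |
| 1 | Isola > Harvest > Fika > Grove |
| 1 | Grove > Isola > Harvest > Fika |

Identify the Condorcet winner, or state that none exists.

Isola

Pairwise majorities:
Harvest vs Grove: 3+7+1 = 11 for Harvest, 2 for Grove — Harvest by 11–2.
Harvest vs Fika: 2 to 11, Fika.
Harvest vs Isola: 4 to 9, Isola.
Grove vs Fika: 2 to 11, Fika.
Grove vs Isola: 5 to 8, Isola.
Fika vs Isola: 3+1 = 4 for Fika, 9 for Isola — Isola by 9–4.
Isola wins every pairwise contest, so Isola is the Condorcet winner.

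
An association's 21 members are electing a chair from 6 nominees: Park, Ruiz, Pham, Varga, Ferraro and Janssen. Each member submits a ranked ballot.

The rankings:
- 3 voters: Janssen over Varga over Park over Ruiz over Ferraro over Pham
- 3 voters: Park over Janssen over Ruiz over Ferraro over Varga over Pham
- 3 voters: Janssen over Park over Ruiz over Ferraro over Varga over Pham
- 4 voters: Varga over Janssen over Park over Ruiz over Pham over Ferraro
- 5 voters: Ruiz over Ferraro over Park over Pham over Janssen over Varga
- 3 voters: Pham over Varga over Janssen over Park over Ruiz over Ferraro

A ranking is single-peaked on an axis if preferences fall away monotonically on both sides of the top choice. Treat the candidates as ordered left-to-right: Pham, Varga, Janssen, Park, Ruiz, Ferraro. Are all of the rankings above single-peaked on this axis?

no

Axis positions: Pham=1, Varga=2, Janssen=3, Park=4, Ruiz=5, Ferraro=6.
Bloc 1 (peak Janssen at position 3): ranking walks positions 3-2-4-5-6-1, expanding outward from the peak — single-peaked.
Bloc 2 (peak Park at position 4): ranking walks positions 4-3-5-6-2-1, expanding outward from the peak — single-peaked.
Bloc 3 (peak Janssen at position 3): ranking walks positions 3-4-5-6-2-1, expanding outward from the peak — single-peaked.
Bloc 4 (peak Varga at position 2): ranking walks positions 2-3-4-5-1-6, expanding outward from the peak — single-peaked.
Bloc 5: ranking walks positions 5-6-4-1-3-2; Pham is ranked above Janssen even though Janssen lies between Pham and the peak Ruiz on the axis — preferences dip and rise again. Not single-peaked.
Bloc 6 (peak Pham at position 1): ranking walks positions 1-2-3-4-5-6, expanding outward from the peak — single-peaked.
Bloc 5 violates single-peakedness, so the profile is not single-peaked on this axis.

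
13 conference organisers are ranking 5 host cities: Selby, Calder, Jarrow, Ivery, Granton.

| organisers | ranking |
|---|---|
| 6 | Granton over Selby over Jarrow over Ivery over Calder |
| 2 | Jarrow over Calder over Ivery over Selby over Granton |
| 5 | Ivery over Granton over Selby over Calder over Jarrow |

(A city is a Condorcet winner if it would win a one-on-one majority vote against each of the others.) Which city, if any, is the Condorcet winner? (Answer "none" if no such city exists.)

none

Check each pair by majority over 13 ballots:
Selby vs Calder: 6+5 = 11 for Selby, 2 for Calder — Selby by 11–2.
Selby vs Jarrow: 6+5 = 11 for Selby, 2 for Jarrow — Selby by 11–2.
Selby vs Ivery: Selby is ranked higher on 6 ballots, Ivery on 7. Ivery wins 7–6.
Selby vs Granton: Selby is ranked higher on 2 ballots, Granton on 11. Granton wins 11–2.
Calder vs Jarrow: Calder preferred on 5 ballots; Jarrow wins 8–5.
Calder vs Ivery: Calder preferred on 2 ballots; Ivery wins 11–2.
Calder vs Granton: 2 to 11, Granton.
Jarrow vs Ivery: Jarrow preferred on 6+2 = 8 ballots; Jarrow wins 8–5.
Jarrow vs Granton: Jarrow preferred on 2 ballots; Granton wins 11–2.
Ivery vs Granton: 2+5 = 7 for Ivery, 6 for Granton — Ivery by 7–6.
Every city loses at least once (Selby loses to Ivery; Calder loses to Selby; Jarrow loses to Selby; Ivery loses to Jarrow; Granton loses to Ivery). The majority relation contains the cycle Selby > Jarrow > Ivery > Selby, so there is no Condorcet winner.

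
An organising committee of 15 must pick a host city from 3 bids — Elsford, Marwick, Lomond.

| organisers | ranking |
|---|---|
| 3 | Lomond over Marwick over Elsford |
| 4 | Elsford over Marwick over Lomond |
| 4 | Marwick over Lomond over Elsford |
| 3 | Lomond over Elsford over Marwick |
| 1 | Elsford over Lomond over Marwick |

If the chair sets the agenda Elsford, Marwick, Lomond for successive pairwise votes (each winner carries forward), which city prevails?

Lomond

Round 1: Elsford vs Marwick — 8–7, Elsford advances.
Round 2: Elsford vs Lomond — 5–10, Lomond advances.
Lomond survives the agenda.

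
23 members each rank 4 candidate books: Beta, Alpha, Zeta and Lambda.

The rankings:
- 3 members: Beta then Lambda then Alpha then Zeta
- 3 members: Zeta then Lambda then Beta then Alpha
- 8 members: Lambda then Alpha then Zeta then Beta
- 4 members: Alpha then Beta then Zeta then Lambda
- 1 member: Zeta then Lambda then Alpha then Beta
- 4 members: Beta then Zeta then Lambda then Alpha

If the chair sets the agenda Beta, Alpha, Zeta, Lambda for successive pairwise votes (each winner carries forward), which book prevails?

Lambda

Round 1: Beta vs Alpha — 10–13, Alpha advances.
Round 2: Alpha vs Zeta — 15–8, Alpha advances.
Round 3: Alpha vs Lambda — 4–19, Lambda advances.
Lambda survives the agenda.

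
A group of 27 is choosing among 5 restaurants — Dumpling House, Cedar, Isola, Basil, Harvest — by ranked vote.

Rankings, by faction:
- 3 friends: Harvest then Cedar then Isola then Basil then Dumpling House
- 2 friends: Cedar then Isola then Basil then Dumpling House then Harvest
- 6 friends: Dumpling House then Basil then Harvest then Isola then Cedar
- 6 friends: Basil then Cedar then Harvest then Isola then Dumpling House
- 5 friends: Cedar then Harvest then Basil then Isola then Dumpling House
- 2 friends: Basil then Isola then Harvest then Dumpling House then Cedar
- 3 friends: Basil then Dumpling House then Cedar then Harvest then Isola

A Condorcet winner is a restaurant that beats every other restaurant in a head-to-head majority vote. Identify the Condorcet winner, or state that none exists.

Basil

Head-to-head results (27 friends):
Dumpling House vs Cedar: Dumpling House preferred on 6+2+3 = 11 ballots; Cedar wins 16–11.
Dumpling House vs Isola: Dumpling House preferred on 6+3 = 9 ballots; Isola wins 18–9.
Dumpling House vs Basil: 6 to 21, Basil.
Dumpling House vs Harvest: Dumpling House preferred on 2+6+3 = 11 ballots; Harvest wins 16–11.
Cedar vs Isola: Cedar is ranked higher on 3+2+6+5+3 = 19 ballots, Isola on 8. Cedar wins 19–8.
Cedar vs Basil: 10 to 17, Basil.
Cedar vs Harvest: Cedar is ranked higher on 2+6+5+3 = 16 ballots, Harvest on 11. Cedar wins 16–11.
Isola vs Basil: 3+2 = 5 for Isola, 22 for Basil — Basil by 22–5.
Isola vs Harvest: 2+2 = 4 for Isola, 23 for Harvest — Harvest by 23–4.
Basil vs Harvest: 19 to 8, Basil.
Basil beats each of Dumpling House, Cedar, Isola, Harvest — Basil is the Condorcet winner.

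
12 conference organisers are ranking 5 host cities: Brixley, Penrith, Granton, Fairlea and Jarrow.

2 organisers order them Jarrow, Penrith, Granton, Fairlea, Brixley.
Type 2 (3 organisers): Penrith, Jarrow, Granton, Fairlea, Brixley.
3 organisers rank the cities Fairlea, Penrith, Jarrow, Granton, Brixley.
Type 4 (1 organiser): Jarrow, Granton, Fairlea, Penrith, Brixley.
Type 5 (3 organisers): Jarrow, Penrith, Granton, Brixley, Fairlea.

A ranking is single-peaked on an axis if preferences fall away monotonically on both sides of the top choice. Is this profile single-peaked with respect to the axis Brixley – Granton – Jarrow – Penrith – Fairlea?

no

Axis positions: Brixley=1, Granton=2, Jarrow=3, Penrith=4, Fairlea=5.
Type 1 (peak Jarrow at position 3): ranking walks positions 3-4-2-5-1, expanding outward from the peak — single-peaked.
Type 2 (peak Penrith at position 4): ranking walks positions 4-3-2-5-1, expanding outward from the peak — single-peaked.
Type 3 (peak Fairlea at position 5): ranking walks positions 5-4-3-2-1, expanding outward from the peak — single-peaked.
Type 4: ranking walks positions 3-2-5-4-1; Fairlea is ranked above Penrith even though Penrith lies between Fairlea and the peak Jarrow on the axis — preferences dip and rise again. Not single-peaked.
Type 5 (peak Jarrow at position 3): ranking walks positions 3-4-2-1-5, expanding outward from the peak — single-peaked.
Type 4 violates single-peakedness, so the profile is not single-peaked on this axis.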